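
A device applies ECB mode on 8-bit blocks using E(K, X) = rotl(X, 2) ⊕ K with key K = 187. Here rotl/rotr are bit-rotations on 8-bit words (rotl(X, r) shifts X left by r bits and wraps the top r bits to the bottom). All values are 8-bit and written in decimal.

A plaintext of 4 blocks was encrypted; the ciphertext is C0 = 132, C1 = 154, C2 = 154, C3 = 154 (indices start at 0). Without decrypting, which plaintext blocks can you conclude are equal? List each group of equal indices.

P1 = P2 = P3

ECB encrypts each block independently with the same key, so equal ciphertext blocks imply equal plaintext blocks.
C1 = C2 = C3 = 154, so P1 = P2 = P3.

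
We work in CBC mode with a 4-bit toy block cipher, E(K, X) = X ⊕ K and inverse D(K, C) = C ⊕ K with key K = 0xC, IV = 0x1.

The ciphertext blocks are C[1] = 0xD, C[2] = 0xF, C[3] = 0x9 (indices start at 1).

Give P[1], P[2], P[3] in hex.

CBC decryption: P_i = D(K, C_i) ⊕ C_{i−1}, with C_{0} = IV.
P[1]: D(K, 0xD) = 0x1; 0x1 ⊕ 0x1 = 0x0.
P[2]: D(K, 0xF) = 0x3; 0x3 ⊕ 0xD = 0xE.
P[3]: D(K, 0x9) = 0x5; 0x5 ⊕ 0xF = 0xA.

P[1] = 0x0, P[2] = 0xE, P[3] = 0xA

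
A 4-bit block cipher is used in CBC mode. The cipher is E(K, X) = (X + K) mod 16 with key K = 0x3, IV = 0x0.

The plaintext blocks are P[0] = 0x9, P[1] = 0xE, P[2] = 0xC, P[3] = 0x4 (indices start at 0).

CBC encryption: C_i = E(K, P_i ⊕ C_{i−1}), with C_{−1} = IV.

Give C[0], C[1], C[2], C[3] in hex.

C[0]: P[0] ⊕ 0x0 = 0x9; E(K, 0x9) = 0xC.
C[1]: P[1] ⊕ 0xC = 0x2; E(K, 0x2) = 0x5.
C[2]: P[2] ⊕ 0x5 = 0x9; E(K, 0x9) = 0xC.
C[3]: P[3] ⊕ 0xC = 0x8; E(K, 0x8) = 0xB.

C[0] = 0xC, C[1] = 0x5, C[2] = 0xC, C[3] = 0xB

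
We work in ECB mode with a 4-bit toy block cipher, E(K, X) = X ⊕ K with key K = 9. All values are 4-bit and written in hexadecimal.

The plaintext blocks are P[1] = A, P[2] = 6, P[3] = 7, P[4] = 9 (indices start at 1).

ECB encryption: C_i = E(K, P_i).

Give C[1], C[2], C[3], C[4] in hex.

C[1]: E(K, A) = 3.
C[2]: E(K, 6) = F.
C[3]: E(K, 7) = E.
C[4]: E(K, 9) = 0.

C[1] = 3, C[2] = F, C[3] = E, C[4] = 0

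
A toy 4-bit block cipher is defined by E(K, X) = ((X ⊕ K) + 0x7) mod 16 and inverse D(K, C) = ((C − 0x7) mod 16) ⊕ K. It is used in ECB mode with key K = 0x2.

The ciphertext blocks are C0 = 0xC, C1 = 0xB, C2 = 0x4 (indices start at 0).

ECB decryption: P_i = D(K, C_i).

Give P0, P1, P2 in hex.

P0: D(K, 0xC) = 0x7.
P1: D(K, 0xB) = 0x6.
P2: D(K, 0x4) = 0xF.

P0 = 0x7, P1 = 0x6, P2 = 0xF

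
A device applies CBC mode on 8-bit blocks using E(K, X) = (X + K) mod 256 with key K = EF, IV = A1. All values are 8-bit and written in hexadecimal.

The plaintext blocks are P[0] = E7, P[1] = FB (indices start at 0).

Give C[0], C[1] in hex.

CBC encryption: C_i = E(K, P_i ⊕ C_{i−1}), with C_{−1} = IV.
C[0]: P[0] ⊕ A1 = 46; E(K, 46) = 35.
C[1]: P[1] ⊕ 35 = CE; E(K, CE) = BD.

C[0] = 35, C[1] = BD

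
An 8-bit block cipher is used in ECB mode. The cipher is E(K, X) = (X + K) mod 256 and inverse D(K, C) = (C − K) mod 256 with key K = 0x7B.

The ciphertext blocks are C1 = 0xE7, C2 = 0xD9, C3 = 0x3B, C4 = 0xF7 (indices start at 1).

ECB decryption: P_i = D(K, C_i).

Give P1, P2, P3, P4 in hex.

P1: D(K, 0xE7) = 0x6C.
P2: D(K, 0xD9) = 0x5E.
P3: D(K, 0x3B) = 0xC0.
P4: D(K, 0xF7) = 0x7C.

P1 = 0x6C, P2 = 0x5E, P3 = 0xC0, P4 = 0x7C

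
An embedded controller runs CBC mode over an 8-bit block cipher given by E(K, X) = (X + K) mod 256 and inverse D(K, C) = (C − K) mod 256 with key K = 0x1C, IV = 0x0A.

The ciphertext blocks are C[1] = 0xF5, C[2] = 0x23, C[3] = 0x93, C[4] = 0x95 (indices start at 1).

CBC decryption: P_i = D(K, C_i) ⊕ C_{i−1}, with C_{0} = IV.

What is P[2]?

P[2] = 0xF2

P[2]: D(K, 0x23) = 0x07; 0x07 ⊕ 0xF5 = 0xF2.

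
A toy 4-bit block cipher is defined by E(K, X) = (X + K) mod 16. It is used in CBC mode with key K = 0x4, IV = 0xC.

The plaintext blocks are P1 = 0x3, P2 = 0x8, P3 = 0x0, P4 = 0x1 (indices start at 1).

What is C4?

C4 = 0x6

CBC encryption: C_i = E(K, P_i ⊕ C_{i−1}), with C_{0} = IV.
C1: P1 ⊕ 0xC = 0xF; E(K, 0xF) = 0x3.
C2: P2 ⊕ 0x3 = 0xB; E(K, 0xB) = 0xF.
C3: P3 ⊕ 0xF = 0xF; E(K, 0xF) = 0x3.
C4: P4 ⊕ 0x3 = 0x2; E(K, 0x2) = 0x6.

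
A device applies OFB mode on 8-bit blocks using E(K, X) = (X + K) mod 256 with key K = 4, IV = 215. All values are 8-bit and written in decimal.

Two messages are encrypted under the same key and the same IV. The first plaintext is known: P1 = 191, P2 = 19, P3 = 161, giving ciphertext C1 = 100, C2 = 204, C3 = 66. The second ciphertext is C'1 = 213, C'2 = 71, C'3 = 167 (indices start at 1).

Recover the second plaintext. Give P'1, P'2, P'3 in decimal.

P'1 = 14, P'2 = 152, P'3 = 68

In OFB with a reused IV, both messages share the same keystream S_i, so C_i ⊕ C'_i = P_i ⊕ P'_i and thus P'_i = P_i ⊕ C_i ⊕ C'_i.
P'1: 191 ⊕ 100 ⊕ 213 = 14.
P'2: 19 ⊕ 204 ⊕ 71 = 152.
P'3: 161 ⊕ 66 ⊕ 167 = 68.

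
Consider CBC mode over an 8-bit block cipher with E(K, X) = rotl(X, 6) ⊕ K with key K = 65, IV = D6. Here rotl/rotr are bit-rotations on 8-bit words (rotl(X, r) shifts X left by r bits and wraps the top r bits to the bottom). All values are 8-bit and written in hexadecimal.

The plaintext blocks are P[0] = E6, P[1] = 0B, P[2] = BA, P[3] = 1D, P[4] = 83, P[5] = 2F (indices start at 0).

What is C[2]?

C[2] = B4

CBC encryption: C_i = E(K, P_i ⊕ C_{i−1}), with C_{−1} = IV.
C[0]: P[0] ⊕ D6 = 30; E(K, 30) = 69.
C[1]: P[1] ⊕ 69 = 62; E(K, 62) = FD.
C[2]: P[2] ⊕ FD = 47; E(K, 47) = B4.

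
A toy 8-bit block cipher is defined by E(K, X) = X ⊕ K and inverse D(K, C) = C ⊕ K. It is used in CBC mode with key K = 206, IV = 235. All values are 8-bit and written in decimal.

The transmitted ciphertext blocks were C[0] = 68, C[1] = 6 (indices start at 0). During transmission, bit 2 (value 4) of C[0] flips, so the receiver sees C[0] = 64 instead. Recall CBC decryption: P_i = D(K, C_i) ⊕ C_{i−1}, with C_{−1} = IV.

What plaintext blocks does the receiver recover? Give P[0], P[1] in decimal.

P[0] = 101, P[1] = 136

Only C[0] changed, to 64. In CBC, a change in C_i garbles P_i and flips the same bit in P_{i+1}. Decrypting the received ciphertext:
P[0]: D(K, 64) = 142; 142 ⊕ 235 = 101.
P[1]: D(K, 6) = 200; 200 ⊕ 64 = 136.
Blocks that differ from the original plaintext: P[0], P[1].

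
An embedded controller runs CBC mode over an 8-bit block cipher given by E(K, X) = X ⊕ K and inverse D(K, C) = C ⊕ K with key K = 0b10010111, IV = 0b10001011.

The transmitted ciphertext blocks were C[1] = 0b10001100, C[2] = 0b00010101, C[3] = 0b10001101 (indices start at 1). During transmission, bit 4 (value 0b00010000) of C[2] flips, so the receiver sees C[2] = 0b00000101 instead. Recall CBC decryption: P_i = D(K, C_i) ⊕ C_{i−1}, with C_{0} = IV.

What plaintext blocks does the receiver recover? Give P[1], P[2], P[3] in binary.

P[1] = 0b10010000, P[2] = 0b00011110, P[3] = 0b00011111

Only C[2] changed, to 0b00000101. In CBC, a change in C_i garbles P_i and flips the same bit in P_{i+1}. Decrypting the received ciphertext:
P[1]: D(K, 0b10001100) = 0b00011011; 0b00011011 ⊕ 0b10001011 = 0b10010000.
P[2]: D(K, 0b00000101) = 0b10010010; 0b10010010 ⊕ 0b10001100 = 0b00011110.
P[3]: D(K, 0b10001101) = 0b00011010; 0b00011010 ⊕ 0b00000101 = 0b00011111.
Blocks that differ from the original plaintext: P[2], P[3].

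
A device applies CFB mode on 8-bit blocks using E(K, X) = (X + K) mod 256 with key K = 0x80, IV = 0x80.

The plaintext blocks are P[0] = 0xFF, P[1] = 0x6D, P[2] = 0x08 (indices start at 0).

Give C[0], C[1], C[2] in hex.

C[0] = 0xFF, C[1] = 0x12, C[2] = 0x9A

CFB encryption: C_i = P_i ⊕ E(K, C_{i−1}), with C_{−1} = IV.
C[0]: E(K, 0x80) = 0x00; 0xFF ⊕ 0x00 = 0xFF.
C[1]: E(K, 0xFF) = 0x7F; 0x6D ⊕ 0x7F = 0x12.
C[2]: E(K, 0x12) = 0x92; 0x08 ⊕ 0x92 = 0x9A.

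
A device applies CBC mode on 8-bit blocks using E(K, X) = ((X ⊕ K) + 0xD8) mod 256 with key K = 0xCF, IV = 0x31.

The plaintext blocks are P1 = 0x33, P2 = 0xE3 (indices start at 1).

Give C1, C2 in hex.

CBC encryption: C_i = E(K, P_i ⊕ C_{i−1}), with C_{0} = IV.
C1: P1 ⊕ 0x31 = 0x02; E(K, 0x02) = 0xA5.
C2: P2 ⊕ 0xA5 = 0x46; E(K, 0x46) = 0x61.

C1 = 0xA5, C2 = 0x61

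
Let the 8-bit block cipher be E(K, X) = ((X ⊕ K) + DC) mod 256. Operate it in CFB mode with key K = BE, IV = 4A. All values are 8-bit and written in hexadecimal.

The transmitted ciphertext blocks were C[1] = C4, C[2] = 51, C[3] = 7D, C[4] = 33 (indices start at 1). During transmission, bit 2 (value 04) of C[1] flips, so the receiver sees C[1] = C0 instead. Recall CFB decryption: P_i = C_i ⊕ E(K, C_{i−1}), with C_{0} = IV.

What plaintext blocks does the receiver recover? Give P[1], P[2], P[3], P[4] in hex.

Only C[1] changed, to C0. In CFB, a change in C_i flips the same bit in P_i and garbles P_{i+1}. Decrypting the received ciphertext:
P[1]: E(K, 4A) = D0; C0 ⊕ D0 = 10.
P[2]: E(K, C0) = 5A; 51 ⊕ 5A = 0B.
P[3]: E(K, 51) = CB; 7D ⊕ CB = B6.
P[4]: E(K, 7D) = 9F; 33 ⊕ 9F = AC.
Blocks that differ from the original plaintext: P[1], P[2].

P[1] = 10, P[2] = 0B, P[3] = B6, P[4] = AC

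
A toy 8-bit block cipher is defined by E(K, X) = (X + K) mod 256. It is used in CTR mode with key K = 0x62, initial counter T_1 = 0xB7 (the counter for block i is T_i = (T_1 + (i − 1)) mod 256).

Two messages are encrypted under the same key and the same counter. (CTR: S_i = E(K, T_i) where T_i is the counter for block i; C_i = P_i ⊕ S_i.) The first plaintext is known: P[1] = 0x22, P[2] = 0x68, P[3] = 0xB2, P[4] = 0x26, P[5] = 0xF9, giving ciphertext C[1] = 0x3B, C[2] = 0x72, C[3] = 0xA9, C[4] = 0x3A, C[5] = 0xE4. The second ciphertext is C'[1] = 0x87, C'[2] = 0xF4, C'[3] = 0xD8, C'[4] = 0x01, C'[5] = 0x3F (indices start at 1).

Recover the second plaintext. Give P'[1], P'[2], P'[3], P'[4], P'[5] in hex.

P'[1] = 0x9E, P'[2] = 0xEE, P'[3] = 0xC3, P'[4] = 0x1D, P'[5] = 0x22

In CTR with a reused counter, both messages share the same keystream S_i, so C_i ⊕ C'_i = P_i ⊕ P'_i and thus P'_i = P_i ⊕ C_i ⊕ C'_i.
P'[1]: 0x22 ⊕ 0x3B ⊕ 0x87 = 0x9E.
P'[2]: 0x68 ⊕ 0x72 ⊕ 0xF4 = 0xEE.
P'[3]: 0xB2 ⊕ 0xA9 ⊕ 0xD8 = 0xC3.
P'[4]: 0x26 ⊕ 0x3A ⊕ 0x01 = 0x1D.
P'[5]: 0xF9 ⊕ 0xE4 ⊕ 0x3F = 0x22.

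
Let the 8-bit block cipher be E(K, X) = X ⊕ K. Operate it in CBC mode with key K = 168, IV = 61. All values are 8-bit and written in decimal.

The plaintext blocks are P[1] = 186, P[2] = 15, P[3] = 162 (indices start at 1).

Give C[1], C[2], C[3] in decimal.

CBC encryption: C_i = E(K, P_i ⊕ C_{i−1}), with C_{0} = IV.
C[1]: P[1] ⊕ 61 = 135; E(K, 135) = 47.
C[2]: P[2] ⊕ 47 = 32; E(K, 32) = 136.
C[3]: P[3] ⊕ 136 = 42; E(K, 42) = 130.

C[1] = 47, C[2] = 136, C[3] = 130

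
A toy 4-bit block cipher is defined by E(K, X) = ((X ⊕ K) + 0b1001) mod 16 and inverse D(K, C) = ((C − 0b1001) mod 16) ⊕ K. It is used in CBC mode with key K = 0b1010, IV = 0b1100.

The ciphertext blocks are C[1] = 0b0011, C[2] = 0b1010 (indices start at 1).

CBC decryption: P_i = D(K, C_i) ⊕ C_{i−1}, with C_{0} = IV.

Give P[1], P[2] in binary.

P[1]: D(K, 0b0011) = 0b0000; 0b0000 ⊕ 0b1100 = 0b1100.
P[2]: D(K, 0b1010) = 0b1011; 0b1011 ⊕ 0b0011 = 0b1000.

P[1] = 0b1100, P[2] = 0b1000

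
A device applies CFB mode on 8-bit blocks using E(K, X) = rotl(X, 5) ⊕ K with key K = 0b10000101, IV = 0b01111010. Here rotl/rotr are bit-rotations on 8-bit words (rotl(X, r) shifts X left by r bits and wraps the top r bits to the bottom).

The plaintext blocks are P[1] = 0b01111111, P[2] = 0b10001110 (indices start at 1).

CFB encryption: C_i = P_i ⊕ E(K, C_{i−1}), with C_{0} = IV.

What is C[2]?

C[1]: E(K, 0b01111010) = 0b11001010; 0b01111111 ⊕ 0b11001010 = 0b10110101.
C[2]: E(K, 0b10110101) = 0b00110011; 0b10001110 ⊕ 0b00110011 = 0b10111101.

C[2] = 0b10111101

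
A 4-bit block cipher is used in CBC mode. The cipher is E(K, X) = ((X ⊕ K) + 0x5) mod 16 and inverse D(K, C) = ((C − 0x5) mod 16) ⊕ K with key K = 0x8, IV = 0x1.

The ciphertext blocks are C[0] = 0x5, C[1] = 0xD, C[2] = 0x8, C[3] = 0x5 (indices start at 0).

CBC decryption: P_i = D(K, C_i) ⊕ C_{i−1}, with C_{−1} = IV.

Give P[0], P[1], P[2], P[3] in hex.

P[0] = 0x9, P[1] = 0x5, P[2] = 0x6, P[3] = 0x0

P[0]: D(K, 0x5) = 0x8; 0x8 ⊕ 0x1 = 0x9.
P[1]: D(K, 0xD) = 0x0; 0x0 ⊕ 0x5 = 0x5.
P[2]: D(K, 0x8) = 0xB; 0xB ⊕ 0xD = 0x6.
P[3]: D(K, 0x5) = 0x8; 0x8 ⊕ 0x8 = 0x0.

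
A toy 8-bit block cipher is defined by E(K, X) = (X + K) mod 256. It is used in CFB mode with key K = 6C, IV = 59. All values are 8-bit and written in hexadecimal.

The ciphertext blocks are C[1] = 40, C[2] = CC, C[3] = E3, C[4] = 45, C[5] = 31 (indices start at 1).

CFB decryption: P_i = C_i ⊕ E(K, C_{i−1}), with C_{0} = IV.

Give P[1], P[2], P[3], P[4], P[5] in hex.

P[1] = 85, P[2] = 60, P[3] = DB, P[4] = 0A, P[5] = 80

P[1]: E(K, 59) = C5; 40 ⊕ C5 = 85.
P[2]: E(K, 40) = AC; CC ⊕ AC = 60.
P[3]: E(K, CC) = 38; E3 ⊕ 38 = DB.
P[4]: E(K, E3) = 4F; 45 ⊕ 4F = 0A.
P[5]: E(K, 45) = B1; 31 ⊕ B1 = 80.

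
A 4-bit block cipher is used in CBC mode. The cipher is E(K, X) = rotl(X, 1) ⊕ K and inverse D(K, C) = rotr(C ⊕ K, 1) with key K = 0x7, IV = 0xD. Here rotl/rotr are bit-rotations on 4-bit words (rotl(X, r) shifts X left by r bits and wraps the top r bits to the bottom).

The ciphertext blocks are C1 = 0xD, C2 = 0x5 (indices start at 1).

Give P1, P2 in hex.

P1 = 0x8, P2 = 0xC

CBC decryption: P_i = D(K, C_i) ⊕ C_{i−1}, with C_{0} = IV.
P1: D(K, 0xD) = 0x5; 0x5 ⊕ 0xD = 0x8.
P2: D(K, 0x5) = 0x1; 0x1 ⊕ 0xD = 0xC.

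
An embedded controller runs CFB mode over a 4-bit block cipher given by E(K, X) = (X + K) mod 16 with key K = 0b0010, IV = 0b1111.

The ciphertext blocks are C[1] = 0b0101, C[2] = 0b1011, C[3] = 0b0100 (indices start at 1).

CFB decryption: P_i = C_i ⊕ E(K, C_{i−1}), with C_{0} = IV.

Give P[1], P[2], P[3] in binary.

P[1]: E(K, 0b1111) = 0b0001; 0b0101 ⊕ 0b0001 = 0b0100.
P[2]: E(K, 0b0101) = 0b0111; 0b1011 ⊕ 0b0111 = 0b1100.
P[3]: E(K, 0b1011) = 0b1101; 0b0100 ⊕ 0b1101 = 0b1001.

P[1] = 0b0100, P[2] = 0b1100, P[3] = 0b1001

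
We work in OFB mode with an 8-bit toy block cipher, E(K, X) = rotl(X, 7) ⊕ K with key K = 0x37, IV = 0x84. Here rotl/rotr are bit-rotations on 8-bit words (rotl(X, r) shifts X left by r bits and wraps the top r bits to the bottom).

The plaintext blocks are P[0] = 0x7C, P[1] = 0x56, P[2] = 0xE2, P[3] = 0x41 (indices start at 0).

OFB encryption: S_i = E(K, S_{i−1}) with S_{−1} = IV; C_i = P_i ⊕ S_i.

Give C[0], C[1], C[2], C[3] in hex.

C[0]: S = E(K, 0x84) = 0x75; 0x7C ⊕ 0x75 = 0x09.
C[1]: S = E(K, 0x75) = 0x8D; 0x56 ⊕ 0x8D = 0xDB.
C[2]: S = E(K, 0x8D) = 0xF1; 0xE2 ⊕ 0xF1 = 0x13.
C[3]: S = E(K, 0xF1) = 0xCF; 0x41 ⊕ 0xCF = 0x8E.

C[0] = 0x09, C[1] = 0xDB, C[2] = 0x13, C[3] = 0x8E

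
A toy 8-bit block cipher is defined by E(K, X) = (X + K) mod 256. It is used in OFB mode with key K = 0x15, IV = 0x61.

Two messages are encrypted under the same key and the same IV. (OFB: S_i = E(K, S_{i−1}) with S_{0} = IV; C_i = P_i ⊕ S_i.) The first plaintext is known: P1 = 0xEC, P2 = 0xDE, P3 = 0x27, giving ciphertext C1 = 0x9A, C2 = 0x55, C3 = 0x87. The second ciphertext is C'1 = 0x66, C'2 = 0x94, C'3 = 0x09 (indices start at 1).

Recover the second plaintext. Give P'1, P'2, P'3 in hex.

P'1 = 0x10, P'2 = 0x1F, P'3 = 0xA9

In OFB with a reused IV, both messages share the same keystream S_i, so C_i ⊕ C'_i = P_i ⊕ P'_i and thus P'_i = P_i ⊕ C_i ⊕ C'_i.
P'1: 0xEC ⊕ 0x9A ⊕ 0x66 = 0x10.
P'2: 0xDE ⊕ 0x55 ⊕ 0x94 = 0x1F.
P'3: 0x27 ⊕ 0x87 ⊕ 0x09 = 0xA9.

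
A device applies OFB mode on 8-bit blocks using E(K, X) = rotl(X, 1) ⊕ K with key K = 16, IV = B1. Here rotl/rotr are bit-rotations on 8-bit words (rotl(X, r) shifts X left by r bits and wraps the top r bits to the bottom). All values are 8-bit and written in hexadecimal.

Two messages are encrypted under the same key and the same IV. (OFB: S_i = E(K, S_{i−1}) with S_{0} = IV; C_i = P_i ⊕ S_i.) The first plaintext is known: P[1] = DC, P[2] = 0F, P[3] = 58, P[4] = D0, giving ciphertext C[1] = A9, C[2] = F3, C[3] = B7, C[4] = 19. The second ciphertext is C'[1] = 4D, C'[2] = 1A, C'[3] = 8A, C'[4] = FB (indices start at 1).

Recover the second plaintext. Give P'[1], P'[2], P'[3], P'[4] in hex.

P'[1] = 38, P'[2] = E6, P'[3] = 65, P'[4] = 32

In OFB with a reused IV, both messages share the same keystream S_i, so C_i ⊕ C'_i = P_i ⊕ P'_i and thus P'_i = P_i ⊕ C_i ⊕ C'_i.
P'[1]: DC ⊕ A9 ⊕ 4D = 38.
P'[2]: 0F ⊕ F3 ⊕ 1A = E6.
P'[3]: 58 ⊕ B7 ⊕ 8A = 65.
P'[4]: D0 ⊕ 19 ⊕ FB = 32.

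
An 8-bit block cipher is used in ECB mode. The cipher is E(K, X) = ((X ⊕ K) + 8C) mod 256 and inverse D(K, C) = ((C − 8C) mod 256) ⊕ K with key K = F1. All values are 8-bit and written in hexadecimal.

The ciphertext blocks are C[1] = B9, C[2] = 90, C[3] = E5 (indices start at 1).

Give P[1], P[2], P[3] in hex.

ECB decryption: P_i = D(K, C_i).
P[1]: D(K, B9) = DC.
P[2]: D(K, 90) = F5.
P[3]: D(K, E5) = A8.

P[1] = DC, P[2] = F5, P[3] = A8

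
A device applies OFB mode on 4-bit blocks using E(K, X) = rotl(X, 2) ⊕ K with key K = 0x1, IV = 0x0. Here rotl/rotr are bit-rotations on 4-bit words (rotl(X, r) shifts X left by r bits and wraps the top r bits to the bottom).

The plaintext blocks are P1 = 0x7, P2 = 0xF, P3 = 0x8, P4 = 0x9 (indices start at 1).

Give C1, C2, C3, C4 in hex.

OFB encryption: S_i = E(K, S_{i−1}) with S_{0} = IV; C_i = P_i ⊕ S_i.
C1: S = E(K, 0x0) = 0x1; 0x7 ⊕ 0x1 = 0x6.
C2: S = E(K, 0x1) = 0x5; 0xF ⊕ 0x5 = 0xA.
C3: S = E(K, 0x5) = 0x4; 0x8 ⊕ 0x4 = 0xC.
C4: S = E(K, 0x4) = 0x0; 0x9 ⊕ 0x0 = 0x9.

C1 = 0x6, C2 = 0xA, C3 = 0xC, C4 = 0x9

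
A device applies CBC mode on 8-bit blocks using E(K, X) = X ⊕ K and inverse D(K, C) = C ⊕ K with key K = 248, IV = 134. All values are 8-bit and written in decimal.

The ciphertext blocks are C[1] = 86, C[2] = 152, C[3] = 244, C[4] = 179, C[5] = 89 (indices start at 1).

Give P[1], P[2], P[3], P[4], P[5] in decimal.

CBC decryption: P_i = D(K, C_i) ⊕ C_{i−1}, with C_{0} = IV.
P[1]: D(K, 86) = 174; 174 ⊕ 134 = 40.
P[2]: D(K, 152) = 96; 96 ⊕ 86 = 54.
P[3]: D(K, 244) = 12; 12 ⊕ 152 = 148.
P[4]: D(K, 179) = 75; 75 ⊕ 244 = 191.
P[5]: D(K, 89) = 161; 161 ⊕ 179 = 18.

P[1] = 40, P[2] = 54, P[3] = 148, P[4] = 191, P[5] = 18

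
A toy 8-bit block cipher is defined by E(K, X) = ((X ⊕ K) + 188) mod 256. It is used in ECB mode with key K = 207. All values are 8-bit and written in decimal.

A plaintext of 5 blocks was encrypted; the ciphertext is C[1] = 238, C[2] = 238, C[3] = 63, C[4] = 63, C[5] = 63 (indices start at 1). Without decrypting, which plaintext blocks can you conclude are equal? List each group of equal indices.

ECB encrypts each block independently with the same key, so equal ciphertext blocks imply equal plaintext blocks.
C[1] = C[2] = 238, so P[1] = P[2].
C[3] = C[4] = C[5] = 63, so P[3] = P[4] = P[5].

P[1] = P[2]; P[3] = P[4] = P[5]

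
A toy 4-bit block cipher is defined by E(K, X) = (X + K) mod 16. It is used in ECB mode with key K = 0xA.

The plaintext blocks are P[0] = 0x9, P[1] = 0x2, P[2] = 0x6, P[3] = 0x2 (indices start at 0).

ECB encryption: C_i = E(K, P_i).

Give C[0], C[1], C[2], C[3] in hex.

C[0] = 0x3, C[1] = 0xC, C[2] = 0x0, C[3] = 0xC

C[0]: E(K, 0x9) = 0x3.
C[1]: E(K, 0x2) = 0xC.
C[2]: E(K, 0x6) = 0x0.
C[3]: E(K, 0x2) = 0xC.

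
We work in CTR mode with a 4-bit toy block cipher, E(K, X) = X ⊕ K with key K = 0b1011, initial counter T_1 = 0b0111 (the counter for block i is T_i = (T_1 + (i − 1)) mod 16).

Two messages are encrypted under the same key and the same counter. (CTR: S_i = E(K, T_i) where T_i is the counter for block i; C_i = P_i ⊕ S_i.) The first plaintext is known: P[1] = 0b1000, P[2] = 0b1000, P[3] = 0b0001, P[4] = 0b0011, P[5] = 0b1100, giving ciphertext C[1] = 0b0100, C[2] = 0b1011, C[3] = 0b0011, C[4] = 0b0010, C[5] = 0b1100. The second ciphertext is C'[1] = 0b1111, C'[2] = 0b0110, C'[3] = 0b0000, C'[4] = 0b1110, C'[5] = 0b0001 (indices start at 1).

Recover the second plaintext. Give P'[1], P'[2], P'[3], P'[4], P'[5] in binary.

P'[1] = 0b0011, P'[2] = 0b0101, P'[3] = 0b0010, P'[4] = 0b1111, P'[5] = 0b0001

In CTR with a reused counter, both messages share the same keystream S_i, so C_i ⊕ C'_i = P_i ⊕ P'_i and thus P'_i = P_i ⊕ C_i ⊕ C'_i.
P'[1]: 0b1000 ⊕ 0b0100 ⊕ 0b1111 = 0b0011.
P'[2]: 0b1000 ⊕ 0b1011 ⊕ 0b0110 = 0b0101.
P'[3]: 0b0001 ⊕ 0b0011 ⊕ 0b0000 = 0b0010.
P'[4]: 0b0011 ⊕ 0b0010 ⊕ 0b1110 = 0b1111.
P'[5]: 0b1100 ⊕ 0b1100 ⊕ 0b0001 = 0b0001.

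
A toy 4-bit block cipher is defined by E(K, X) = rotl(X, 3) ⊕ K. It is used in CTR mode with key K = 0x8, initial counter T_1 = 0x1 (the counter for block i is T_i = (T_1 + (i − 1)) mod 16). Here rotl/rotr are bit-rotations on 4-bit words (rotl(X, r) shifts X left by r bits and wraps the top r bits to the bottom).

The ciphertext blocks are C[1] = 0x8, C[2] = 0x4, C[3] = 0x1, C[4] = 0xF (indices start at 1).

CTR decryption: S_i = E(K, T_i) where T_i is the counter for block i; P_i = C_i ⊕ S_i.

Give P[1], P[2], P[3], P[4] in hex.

P[1]: T = 0x1, S = E(K, T) = 0x0; 0x8 ⊕ 0x0 = 0x8.
P[2]: T = 0x2, S = E(K, T) = 0x9; 0x4 ⊕ 0x9 = 0xD.
P[3]: T = 0x3, S = E(K, T) = 0x1; 0x1 ⊕ 0x1 = 0x0.
P[4]: T = 0x4, S = E(K, T) = 0xA; 0xF ⊕ 0xA = 0x5.

P[1] = 0x8, P[2] = 0xD, P[3] = 0x0, P[4] = 0x5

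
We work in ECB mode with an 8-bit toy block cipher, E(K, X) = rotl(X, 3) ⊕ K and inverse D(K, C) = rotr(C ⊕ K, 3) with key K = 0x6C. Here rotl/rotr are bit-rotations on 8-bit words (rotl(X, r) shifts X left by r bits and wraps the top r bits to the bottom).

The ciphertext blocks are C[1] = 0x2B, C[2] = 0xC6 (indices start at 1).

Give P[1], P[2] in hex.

P[1] = 0xE8, P[2] = 0x55

ECB decryption: P_i = D(K, C_i).
P[1]: D(K, 0x2B) = 0xE8.
P[2]: D(K, 0xC6) = 0x55.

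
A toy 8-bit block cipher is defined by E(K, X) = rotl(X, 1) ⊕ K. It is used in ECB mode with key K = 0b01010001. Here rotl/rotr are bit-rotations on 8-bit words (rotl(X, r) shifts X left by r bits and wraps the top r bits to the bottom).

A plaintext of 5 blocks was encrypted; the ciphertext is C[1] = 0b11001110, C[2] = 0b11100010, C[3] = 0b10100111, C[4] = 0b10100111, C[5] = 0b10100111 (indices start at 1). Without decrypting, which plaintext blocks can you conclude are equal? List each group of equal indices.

P[3] = P[4] = P[5]

ECB encrypts each block independently with the same key, so equal ciphertext blocks imply equal plaintext blocks.
C[3] = C[4] = C[5] = 0b10100111, so P[3] = P[4] = P[5].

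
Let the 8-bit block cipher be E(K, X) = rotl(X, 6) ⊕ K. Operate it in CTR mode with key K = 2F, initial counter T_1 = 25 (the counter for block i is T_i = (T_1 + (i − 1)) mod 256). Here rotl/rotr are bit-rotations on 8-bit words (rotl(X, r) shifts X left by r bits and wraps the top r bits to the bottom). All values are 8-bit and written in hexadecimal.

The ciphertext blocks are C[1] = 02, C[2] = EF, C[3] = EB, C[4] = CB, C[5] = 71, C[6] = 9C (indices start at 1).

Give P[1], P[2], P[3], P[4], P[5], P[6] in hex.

CTR decryption: S_i = E(K, T_i) where T_i is the counter for block i; P_i = C_i ⊕ S_i.
P[1]: T = 25, S = E(K, T) = 66; 02 ⊕ 66 = 64.
P[2]: T = 26, S = E(K, T) = A6; EF ⊕ A6 = 49.
P[3]: T = 27, S = E(K, T) = E6; EB ⊕ E6 = 0D.
P[4]: T = 28, S = E(K, T) = 25; CB ⊕ 25 = EE.
P[5]: T = 29, S = E(K, T) = 65; 71 ⊕ 65 = 14.
P[6]: T = 2A, S = E(K, T) = A5; 9C ⊕ A5 = 39.

P[1] = 64, P[2] = 49, P[3] = 0D, P[4] = EE, P[5] = 14, P[6] = 39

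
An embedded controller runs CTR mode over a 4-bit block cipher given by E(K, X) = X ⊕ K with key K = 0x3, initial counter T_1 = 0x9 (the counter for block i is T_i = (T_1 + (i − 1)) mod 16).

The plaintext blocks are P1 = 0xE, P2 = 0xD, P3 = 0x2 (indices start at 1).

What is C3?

CTR encryption: S_i = E(K, T_i) where T_i is the counter for block i; C_i = P_i ⊕ S_i.
C1: T = 0x9, S = E(K, T) = 0xA; 0xE ⊕ 0xA = 0x4.
C2: T = 0xA, S = E(K, T) = 0x9; 0xD ⊕ 0x9 = 0x4.
C3: T = 0xB, S = E(K, T) = 0x8; 0x2 ⊕ 0x8 = 0xA.

C3 = 0xA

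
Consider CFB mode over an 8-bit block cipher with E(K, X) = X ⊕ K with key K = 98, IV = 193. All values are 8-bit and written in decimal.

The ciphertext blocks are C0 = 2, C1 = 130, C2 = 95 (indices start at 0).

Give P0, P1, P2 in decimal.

P0 = 161, P1 = 226, P2 = 191

CFB decryption: P_i = C_i ⊕ E(K, C_{i−1}), with C_{−1} = IV.
P0: E(K, 193) = 163; 2 ⊕ 163 = 161.
P1: E(K, 2) = 96; 130 ⊕ 96 = 226.
P2: E(K, 130) = 224; 95 ⊕ 224 = 191.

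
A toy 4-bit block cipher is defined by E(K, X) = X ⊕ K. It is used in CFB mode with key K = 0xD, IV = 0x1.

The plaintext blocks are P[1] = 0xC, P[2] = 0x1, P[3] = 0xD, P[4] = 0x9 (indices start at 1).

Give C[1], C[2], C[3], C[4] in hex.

CFB encryption: C_i = P_i ⊕ E(K, C_{i−1}), with C_{0} = IV.
C[1]: E(K, 0x1) = 0xC; 0xC ⊕ 0xC = 0x0.
C[2]: E(K, 0x0) = 0xD; 0x1 ⊕ 0xD = 0xC.
C[3]: E(K, 0xC) = 0x1; 0xD ⊕ 0x1 = 0xC.
C[4]: E(K, 0xC) = 0x1; 0x9 ⊕ 0x1 = 0x8.

C[1] = 0x0, C[2] = 0xC, C[3] = 0xC, C[4] = 0x8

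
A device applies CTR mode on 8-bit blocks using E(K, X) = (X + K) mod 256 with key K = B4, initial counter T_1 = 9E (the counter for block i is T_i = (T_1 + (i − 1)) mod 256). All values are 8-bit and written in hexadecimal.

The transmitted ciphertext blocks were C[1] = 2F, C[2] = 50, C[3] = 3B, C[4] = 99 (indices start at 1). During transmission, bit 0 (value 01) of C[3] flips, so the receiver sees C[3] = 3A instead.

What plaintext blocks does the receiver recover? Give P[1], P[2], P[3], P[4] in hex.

P[1] = 7D, P[2] = 03, P[3] = 6E, P[4] = CC

CTR decryption: S_i = E(K, T_i) where T_i is the counter for block i; P_i = C_i ⊕ S_i.
Only C[3] changed, to 3A. In CTR, a change in C_i flips the same bit in P_i only; the keystream is unaffected. Decrypting the received ciphertext:
P[1]: T = 9E, S = E(K, T) = 52; 2F ⊕ 52 = 7D.
P[2]: T = 9F, S = E(K, T) = 53; 50 ⊕ 53 = 03.
P[3]: T = A0, S = E(K, T) = 54; 3A ⊕ 54 = 6E.
P[4]: T = A1, S = E(K, T) = 55; 99 ⊕ 55 = CC.
Blocks that differ from the original plaintext: P[3].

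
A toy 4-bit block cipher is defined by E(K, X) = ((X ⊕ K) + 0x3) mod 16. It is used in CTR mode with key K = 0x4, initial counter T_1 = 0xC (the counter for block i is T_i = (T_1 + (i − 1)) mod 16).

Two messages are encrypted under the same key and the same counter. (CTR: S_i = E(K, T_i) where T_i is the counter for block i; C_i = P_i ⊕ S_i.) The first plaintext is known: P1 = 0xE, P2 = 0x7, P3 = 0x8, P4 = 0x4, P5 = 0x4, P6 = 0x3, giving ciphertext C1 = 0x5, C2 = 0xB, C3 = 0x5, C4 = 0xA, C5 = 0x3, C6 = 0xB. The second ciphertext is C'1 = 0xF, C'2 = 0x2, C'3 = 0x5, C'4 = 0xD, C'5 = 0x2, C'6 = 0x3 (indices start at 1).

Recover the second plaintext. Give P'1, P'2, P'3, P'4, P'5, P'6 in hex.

In CTR with a reused counter, both messages share the same keystream S_i, so C_i ⊕ C'_i = P_i ⊕ P'_i and thus P'_i = P_i ⊕ C_i ⊕ C'_i.
P'1: 0xE ⊕ 0x5 ⊕ 0xF = 0x4.
P'2: 0x7 ⊕ 0xB ⊕ 0x2 = 0xE.
P'3: 0x8 ⊕ 0x5 ⊕ 0x5 = 0x8.
P'4: 0x4 ⊕ 0xA ⊕ 0xD = 0x3.
P'5: 0x4 ⊕ 0x3 ⊕ 0x2 = 0x5.
P'6: 0x3 ⊕ 0xB ⊕ 0x3 = 0xB.

P'1 = 0x4, P'2 = 0xE, P'3 = 0x8, P'4 = 0x3, P'5 = 0x5, P'6 = 0xB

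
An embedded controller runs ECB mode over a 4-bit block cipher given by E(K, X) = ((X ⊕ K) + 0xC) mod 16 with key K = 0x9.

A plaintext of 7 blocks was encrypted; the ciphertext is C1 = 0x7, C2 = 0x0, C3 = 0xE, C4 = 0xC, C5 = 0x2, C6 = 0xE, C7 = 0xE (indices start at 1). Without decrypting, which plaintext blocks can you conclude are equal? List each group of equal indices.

P3 = P6 = P7

ECB encrypts each block independently with the same key, so equal ciphertext blocks imply equal plaintext blocks.
C3 = C6 = C7 = 0xE, so P3 = P6 = P7.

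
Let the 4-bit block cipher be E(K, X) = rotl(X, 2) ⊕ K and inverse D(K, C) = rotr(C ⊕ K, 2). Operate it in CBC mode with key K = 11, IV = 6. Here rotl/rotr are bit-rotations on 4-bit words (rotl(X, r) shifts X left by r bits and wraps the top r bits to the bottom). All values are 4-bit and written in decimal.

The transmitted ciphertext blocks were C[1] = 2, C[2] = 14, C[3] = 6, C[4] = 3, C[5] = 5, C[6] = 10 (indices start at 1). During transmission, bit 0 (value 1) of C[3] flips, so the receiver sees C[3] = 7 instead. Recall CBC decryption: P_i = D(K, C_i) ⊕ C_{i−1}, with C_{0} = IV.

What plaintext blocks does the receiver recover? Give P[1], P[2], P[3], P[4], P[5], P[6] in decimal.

Only C[3] changed, to 7. In CBC, a change in C_i garbles P_i and flips the same bit in P_{i+1}. Decrypting the received ciphertext:
P[1]: D(K, 2) = 6; 6 ⊕ 6 = 0.
P[2]: D(K, 14) = 5; 5 ⊕ 2 = 7.
P[3]: D(K, 7) = 3; 3 ⊕ 14 = 13.
P[4]: D(K, 3) = 2; 2 ⊕ 7 = 5.
P[5]: D(K, 5) = 11; 11 ⊕ 3 = 8.
P[6]: D(K, 10) = 4; 4 ⊕ 5 = 1.
Blocks that differ from the original plaintext: P[3], P[4].

P[1] = 0, P[2] = 7, P[3] = 13, P[4] = 5, P[5] = 8, P[6] = 1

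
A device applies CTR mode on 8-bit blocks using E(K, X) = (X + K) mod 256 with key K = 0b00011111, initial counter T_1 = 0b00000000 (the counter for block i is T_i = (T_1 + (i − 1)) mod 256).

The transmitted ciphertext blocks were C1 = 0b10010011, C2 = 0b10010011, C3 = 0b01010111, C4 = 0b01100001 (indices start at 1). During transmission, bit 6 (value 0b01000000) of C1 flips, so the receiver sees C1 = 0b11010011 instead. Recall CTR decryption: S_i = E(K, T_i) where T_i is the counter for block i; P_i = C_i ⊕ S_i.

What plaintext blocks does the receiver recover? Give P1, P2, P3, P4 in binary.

Only C1 changed, to 0b11010011. In CTR, a change in C_i flips the same bit in P_i only; the keystream is unaffected. Decrypting the received ciphertext:
P1: T = 0b00000000, S = E(K, T) = 0b00011111; 0b11010011 ⊕ 0b00011111 = 0b11001100.
P2: T = 0b00000001, S = E(K, T) = 0b00100000; 0b10010011 ⊕ 0b00100000 = 0b10110011.
P3: T = 0b00000010, S = E(K, T) = 0b00100001; 0b01010111 ⊕ 0b00100001 = 0b01110110.
P4: T = 0b00000011, S = E(K, T) = 0b00100010; 0b01100001 ⊕ 0b00100010 = 0b01000011.
Blocks that differ from the original plaintext: P1.

P1 = 0b11001100, P2 = 0b10110011, P3 = 0b01110110, P4 = 0b01000011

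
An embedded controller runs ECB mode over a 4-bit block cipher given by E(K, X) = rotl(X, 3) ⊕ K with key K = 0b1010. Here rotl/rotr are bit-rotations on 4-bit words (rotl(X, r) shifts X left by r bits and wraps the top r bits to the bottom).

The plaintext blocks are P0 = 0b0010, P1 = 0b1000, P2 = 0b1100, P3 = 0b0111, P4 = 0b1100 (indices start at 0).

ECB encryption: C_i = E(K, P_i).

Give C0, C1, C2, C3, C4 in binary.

C0: E(K, 0b0010) = 0b1011.
C1: E(K, 0b1000) = 0b1110.
C2: E(K, 0b1100) = 0b1100.
C3: E(K, 0b0111) = 0b0001.
C4: E(K, 0b1100) = 0b1100.

C0 = 0b1011, C1 = 0b1110, C2 = 0b1100, C3 = 0b0001, C4 = 0b1100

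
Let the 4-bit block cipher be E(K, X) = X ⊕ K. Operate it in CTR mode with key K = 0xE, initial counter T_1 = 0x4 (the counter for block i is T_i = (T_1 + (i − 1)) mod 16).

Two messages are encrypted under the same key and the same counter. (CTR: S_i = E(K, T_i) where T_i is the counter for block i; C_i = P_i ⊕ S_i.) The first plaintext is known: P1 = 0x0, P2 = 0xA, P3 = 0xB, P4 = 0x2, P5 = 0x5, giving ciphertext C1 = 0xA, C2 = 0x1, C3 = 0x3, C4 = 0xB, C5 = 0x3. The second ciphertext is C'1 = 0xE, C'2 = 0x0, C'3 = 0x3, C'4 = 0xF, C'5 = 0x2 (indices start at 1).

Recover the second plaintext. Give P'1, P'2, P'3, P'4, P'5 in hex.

In CTR with a reused counter, both messages share the same keystream S_i, so C_i ⊕ C'_i = P_i ⊕ P'_i and thus P'_i = P_i ⊕ C_i ⊕ C'_i.
P'1: 0x0 ⊕ 0xA ⊕ 0xE = 0x4.
P'2: 0xA ⊕ 0x1 ⊕ 0x0 = 0xB.
P'3: 0xB ⊕ 0x3 ⊕ 0x3 = 0xB.
P'4: 0x2 ⊕ 0xB ⊕ 0xF = 0x6.
P'5: 0x5 ⊕ 0x3 ⊕ 0x2 = 0x4.

P'1 = 0x4, P'2 = 0xB, P'3 = 0xB, P'4 = 0x6, P'5 = 0x4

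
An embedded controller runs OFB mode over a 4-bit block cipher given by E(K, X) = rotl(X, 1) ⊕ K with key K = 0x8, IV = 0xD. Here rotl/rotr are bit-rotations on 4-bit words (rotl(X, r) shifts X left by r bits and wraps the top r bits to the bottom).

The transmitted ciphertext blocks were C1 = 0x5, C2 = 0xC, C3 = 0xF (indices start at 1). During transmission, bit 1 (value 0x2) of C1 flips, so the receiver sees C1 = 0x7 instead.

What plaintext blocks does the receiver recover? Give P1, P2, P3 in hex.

P1 = 0x4, P2 = 0x2, P3 = 0xA

OFB decryption: S_i = E(K, S_{i−1}) with S_{0} = IV; P_i = C_i ⊕ S_i.
Only C1 changed, to 0x7. In OFB, a change in C_i flips the same bit in P_i only; the keystream is unaffected. Decrypting the received ciphertext:
P1: S = E(K, 0xD) = 0x3; 0x7 ⊕ 0x3 = 0x4.
P2: S = E(K, 0x3) = 0xE; 0xC ⊕ 0xE = 0x2.
P3: S = E(K, 0xE) = 0x5; 0xF ⊕ 0x5 = 0xA.
Blocks that differ from the original plaintext: P1.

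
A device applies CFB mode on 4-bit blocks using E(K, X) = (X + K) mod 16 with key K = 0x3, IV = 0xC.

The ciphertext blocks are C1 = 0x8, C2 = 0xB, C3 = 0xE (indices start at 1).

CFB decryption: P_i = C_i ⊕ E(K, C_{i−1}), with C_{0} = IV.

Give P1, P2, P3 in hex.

P1 = 0x7, P2 = 0x0, P3 = 0x0

P1: E(K, 0xC) = 0xF; 0x8 ⊕ 0xF = 0x7.
P2: E(K, 0x8) = 0xB; 0xB ⊕ 0xB = 0x0.
P3: E(K, 0xB) = 0xE; 0xE ⊕ 0xE = 0x0.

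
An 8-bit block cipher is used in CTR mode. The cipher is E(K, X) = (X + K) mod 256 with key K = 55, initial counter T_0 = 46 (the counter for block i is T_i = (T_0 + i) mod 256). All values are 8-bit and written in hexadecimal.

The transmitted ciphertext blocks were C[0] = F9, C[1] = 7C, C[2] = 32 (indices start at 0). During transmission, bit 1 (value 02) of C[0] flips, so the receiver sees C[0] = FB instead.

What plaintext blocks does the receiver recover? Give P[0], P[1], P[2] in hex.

CTR decryption: S_i = E(K, T_i) where T_i is the counter for block i; P_i = C_i ⊕ S_i.
Only C[0] changed, to FB. In CTR, a change in C_i flips the same bit in P_i only; the keystream is unaffected. Decrypting the received ciphertext:
P[0]: T = 46, S = E(K, T) = 9B; FB ⊕ 9B = 60.
P[1]: T = 47, S = E(K, T) = 9C; 7C ⊕ 9C = E0.
P[2]: T = 48, S = E(K, T) = 9D; 32 ⊕ 9D = AF.
Blocks that differ from the original plaintext: P[0].

P[0] = 60, P[1] = E0, P[2] = AF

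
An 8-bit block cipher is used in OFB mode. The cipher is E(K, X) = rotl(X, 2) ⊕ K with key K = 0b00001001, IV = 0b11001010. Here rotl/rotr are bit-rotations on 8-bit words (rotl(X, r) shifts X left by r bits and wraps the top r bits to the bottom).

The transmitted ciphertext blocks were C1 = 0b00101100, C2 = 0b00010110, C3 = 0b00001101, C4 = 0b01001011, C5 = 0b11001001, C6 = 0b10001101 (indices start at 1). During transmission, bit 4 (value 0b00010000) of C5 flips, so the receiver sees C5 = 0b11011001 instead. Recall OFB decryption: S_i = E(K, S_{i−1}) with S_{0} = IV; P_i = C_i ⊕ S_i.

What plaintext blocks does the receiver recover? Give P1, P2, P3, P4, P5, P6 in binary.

P1 = 0b00001110, P2 = 0b10010111, P3 = 0b00000010, P4 = 0b01111110, P5 = 0b00000100, P6 = 0b11110011

Only C5 changed, to 0b11011001. In OFB, a change in C_i flips the same bit in P_i only; the keystream is unaffected. Decrypting the received ciphertext:
P1: S = E(K, 0b11001010) = 0b00100010; 0b00101100 ⊕ 0b00100010 = 0b00001110.
P2: S = E(K, 0b00100010) = 0b10000001; 0b00010110 ⊕ 0b10000001 = 0b10010111.
P3: S = E(K, 0b10000001) = 0b00001111; 0b00001101 ⊕ 0b00001111 = 0b00000010.
P4: S = E(K, 0b00001111) = 0b00110101; 0b01001011 ⊕ 0b00110101 = 0b01111110.
P5: S = E(K, 0b00110101) = 0b11011101; 0b11011001 ⊕ 0b11011101 = 0b00000100.
P6: S = E(K, 0b11011101) = 0b01111110; 0b10001101 ⊕ 0b01111110 = 0b11110011.
Blocks that differ from the original plaintext: P5.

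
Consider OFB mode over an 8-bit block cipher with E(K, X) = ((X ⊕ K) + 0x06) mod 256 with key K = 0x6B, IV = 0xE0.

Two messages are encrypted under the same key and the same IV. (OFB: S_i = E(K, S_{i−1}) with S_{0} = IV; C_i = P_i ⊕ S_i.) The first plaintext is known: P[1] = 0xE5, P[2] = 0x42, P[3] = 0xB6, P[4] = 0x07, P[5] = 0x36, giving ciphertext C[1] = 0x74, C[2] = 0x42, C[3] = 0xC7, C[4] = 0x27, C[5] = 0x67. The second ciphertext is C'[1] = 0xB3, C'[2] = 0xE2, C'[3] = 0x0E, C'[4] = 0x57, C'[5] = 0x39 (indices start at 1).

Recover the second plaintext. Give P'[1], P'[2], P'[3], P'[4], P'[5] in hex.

P'[1] = 0x22, P'[2] = 0xE2, P'[3] = 0x7F, P'[4] = 0x77, P'[5] = 0x68

In OFB with a reused IV, both messages share the same keystream S_i, so C_i ⊕ C'_i = P_i ⊕ P'_i and thus P'_i = P_i ⊕ C_i ⊕ C'_i.
P'[1]: 0xE5 ⊕ 0x74 ⊕ 0xB3 = 0x22.
P'[2]: 0x42 ⊕ 0x42 ⊕ 0xE2 = 0xE2.
P'[3]: 0xB6 ⊕ 0xC7 ⊕ 0x0E = 0x7F.
P'[4]: 0x07 ⊕ 0x27 ⊕ 0x57 = 0x77.
P'[5]: 0x36 ⊕ 0x67 ⊕ 0x39 = 0x68.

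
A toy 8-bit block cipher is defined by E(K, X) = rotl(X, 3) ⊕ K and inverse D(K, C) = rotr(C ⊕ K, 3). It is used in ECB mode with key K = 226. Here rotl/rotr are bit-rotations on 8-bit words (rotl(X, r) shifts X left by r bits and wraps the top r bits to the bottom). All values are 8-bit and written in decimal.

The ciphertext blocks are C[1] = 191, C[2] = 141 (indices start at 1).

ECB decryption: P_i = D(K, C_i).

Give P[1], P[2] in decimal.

P[1] = 171, P[2] = 237

P[1]: D(K, 191) = 171.
P[2]: D(K, 141) = 237.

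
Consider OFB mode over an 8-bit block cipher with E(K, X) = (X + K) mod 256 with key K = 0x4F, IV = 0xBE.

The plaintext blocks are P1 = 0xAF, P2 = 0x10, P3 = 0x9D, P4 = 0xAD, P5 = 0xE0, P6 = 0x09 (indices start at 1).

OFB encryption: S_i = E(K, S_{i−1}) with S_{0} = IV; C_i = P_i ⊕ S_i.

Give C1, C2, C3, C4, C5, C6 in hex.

C1: S = E(K, 0xBE) = 0x0D; 0xAF ⊕ 0x0D = 0xA2.
C2: S = E(K, 0x0D) = 0x5C; 0x10 ⊕ 0x5C = 0x4C.
C3: S = E(K, 0x5C) = 0xAB; 0x9D ⊕ 0xAB = 0x36.
C4: S = E(K, 0xAB) = 0xFA; 0xAD ⊕ 0xFA = 0x57.
C5: S = E(K, 0xFA) = 0x49; 0xE0 ⊕ 0x49 = 0xA9.
C6: S = E(K, 0x49) = 0x98; 0x09 ⊕ 0x98 = 0x91.

C1 = 0xA2, C2 = 0x4C, C3 = 0x36, C4 = 0x57, C5 = 0xA9, C6 = 0x91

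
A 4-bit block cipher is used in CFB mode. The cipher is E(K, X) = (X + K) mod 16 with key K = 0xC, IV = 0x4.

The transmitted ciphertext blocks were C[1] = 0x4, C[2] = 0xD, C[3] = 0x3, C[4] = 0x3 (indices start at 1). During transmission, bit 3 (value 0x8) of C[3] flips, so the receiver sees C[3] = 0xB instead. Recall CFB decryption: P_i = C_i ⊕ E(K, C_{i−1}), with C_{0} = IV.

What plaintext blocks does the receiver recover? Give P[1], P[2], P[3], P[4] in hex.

P[1] = 0x4, P[2] = 0xD, P[3] = 0x2, P[4] = 0x4

Only C[3] changed, to 0xB. In CFB, a change in C_i flips the same bit in P_i and garbles P_{i+1}. Decrypting the received ciphertext:
P[1]: E(K, 0x4) = 0x0; 0x4 ⊕ 0x0 = 0x4.
P[2]: E(K, 0x4) = 0x0; 0xD ⊕ 0x0 = 0xD.
P[3]: E(K, 0xD) = 0x9; 0xB ⊕ 0x9 = 0x2.
P[4]: E(K, 0xB) = 0x7; 0x3 ⊕ 0x7 = 0x4.
Blocks that differ from the original plaintext: P[3], P[4].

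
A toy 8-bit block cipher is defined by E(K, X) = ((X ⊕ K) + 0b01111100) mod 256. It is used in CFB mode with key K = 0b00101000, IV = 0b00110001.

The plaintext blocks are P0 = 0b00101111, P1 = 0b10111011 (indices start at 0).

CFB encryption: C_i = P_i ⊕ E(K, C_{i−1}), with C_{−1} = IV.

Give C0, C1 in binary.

C0 = 0b10111010, C1 = 0b10110101

C0: E(K, 0b00110001) = 0b10010101; 0b00101111 ⊕ 0b10010101 = 0b10111010.
C1: E(K, 0b10111010) = 0b00001110; 0b10111011 ⊕ 0b00001110 = 0b10110101.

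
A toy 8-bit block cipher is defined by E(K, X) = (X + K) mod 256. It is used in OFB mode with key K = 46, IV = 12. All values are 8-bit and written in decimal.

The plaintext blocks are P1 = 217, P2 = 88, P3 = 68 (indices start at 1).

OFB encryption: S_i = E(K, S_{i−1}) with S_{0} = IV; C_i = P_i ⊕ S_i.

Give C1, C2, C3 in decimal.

C1 = 227, C2 = 48, C3 = 210

C1: S = E(K, 12) = 58; 217 ⊕ 58 = 227.
C2: S = E(K, 58) = 104; 88 ⊕ 104 = 48.
C3: S = E(K, 104) = 150; 68 ⊕ 150 = 210.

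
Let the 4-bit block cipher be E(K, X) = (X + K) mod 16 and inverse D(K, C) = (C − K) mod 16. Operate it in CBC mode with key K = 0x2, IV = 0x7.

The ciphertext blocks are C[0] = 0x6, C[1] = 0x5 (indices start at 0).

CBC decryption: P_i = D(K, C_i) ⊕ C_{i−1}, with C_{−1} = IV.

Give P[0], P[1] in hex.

P[0]: D(K, 0x6) = 0x4; 0x4 ⊕ 0x7 = 0x3.
P[1]: D(K, 0x5) = 0x3; 0x3 ⊕ 0x6 = 0x5.

P[0] = 0x3, P[1] = 0x5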